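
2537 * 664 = 1684568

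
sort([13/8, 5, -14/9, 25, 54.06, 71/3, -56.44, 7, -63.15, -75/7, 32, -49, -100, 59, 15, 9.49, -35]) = [-100, -63.15, -56.44, -49, -35, -75/7, -14/9, 13/8, 5, 7, 9.49, 15, 71/3, 25, 32, 54.06, 59]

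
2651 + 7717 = 10368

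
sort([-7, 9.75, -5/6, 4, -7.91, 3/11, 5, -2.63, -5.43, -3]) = [-7.91, -7, -5.43, -3, -2.63, -5/6, 3/11, 4, 5, 9.75]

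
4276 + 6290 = 10566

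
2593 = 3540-947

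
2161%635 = 256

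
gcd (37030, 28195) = 5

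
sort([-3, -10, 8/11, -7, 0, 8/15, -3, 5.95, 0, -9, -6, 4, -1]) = [-10, -9, -7, -6, -3, -3, -1, 0, 0, 8/15, 8/11, 4, 5.95]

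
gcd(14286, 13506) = 6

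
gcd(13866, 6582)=6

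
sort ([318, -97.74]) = [-97.74, 318]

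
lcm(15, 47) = 705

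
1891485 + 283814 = 2175299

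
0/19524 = 0 = 0.00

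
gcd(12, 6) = 6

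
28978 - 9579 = 19399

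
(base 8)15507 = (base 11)5279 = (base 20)h93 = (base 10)6983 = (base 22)e99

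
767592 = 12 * 63966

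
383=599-216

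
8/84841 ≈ 0.0000943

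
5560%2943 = 2617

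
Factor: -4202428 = -1*2^2*97^1*10831^1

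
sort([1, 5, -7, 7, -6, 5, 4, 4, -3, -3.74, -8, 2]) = [-8, -7, -6, -3.74, -3, 1, 2, 4, 4, 5, 5, 7]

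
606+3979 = 4585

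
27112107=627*43241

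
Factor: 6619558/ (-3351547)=-1*2^1*11^1*1609^ (-1)*2083^ (-1)*300889^1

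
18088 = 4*4522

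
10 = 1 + 9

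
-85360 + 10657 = -74703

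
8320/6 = 4160/3 ≈ 1386.67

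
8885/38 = 233 + 31/38 ≈ 233.82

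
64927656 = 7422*8748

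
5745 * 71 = 407895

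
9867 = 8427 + 1440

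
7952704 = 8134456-181752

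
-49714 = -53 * 938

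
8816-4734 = 4082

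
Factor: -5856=-1 * 2^5 * 3^1 * 61^1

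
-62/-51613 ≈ 0.00120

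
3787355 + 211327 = 3998682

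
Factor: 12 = 2^2*3^1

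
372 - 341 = 31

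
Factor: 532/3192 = 2^(-1) * 3^(-1) = 1/6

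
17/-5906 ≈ -0.00288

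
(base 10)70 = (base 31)28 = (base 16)46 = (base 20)3a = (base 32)26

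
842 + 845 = 1687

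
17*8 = 136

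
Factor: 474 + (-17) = 457^1 = 457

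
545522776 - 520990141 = 24532635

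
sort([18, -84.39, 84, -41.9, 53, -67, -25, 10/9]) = [-84.39, -67, -41.9, -25, 10/9, 18, 53, 84]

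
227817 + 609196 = 837013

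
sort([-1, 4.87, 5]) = [-1, 4.87, 5]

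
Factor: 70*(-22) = -1*2^2*5^1*7^1*11^1 = -1540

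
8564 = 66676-58112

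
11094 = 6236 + 4858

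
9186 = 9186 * 1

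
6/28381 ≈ 0.000211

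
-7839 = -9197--1358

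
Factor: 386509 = 59^1*6551^1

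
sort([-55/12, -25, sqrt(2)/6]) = [-25, -55/12, sqrt(2)/6]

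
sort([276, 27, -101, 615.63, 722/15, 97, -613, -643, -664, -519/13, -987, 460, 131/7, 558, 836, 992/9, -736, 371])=[-987, -736, -664, -643, -613, -101, -519/13, 131/7, 27, 722/15, 97, 992/9, 276, 371, 460, 558, 615.63, 836]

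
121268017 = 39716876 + 81551141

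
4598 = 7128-2530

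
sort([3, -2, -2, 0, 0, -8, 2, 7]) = [-8, -2, -2, 0, 0, 2, 3, 7]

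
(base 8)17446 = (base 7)32151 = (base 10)7974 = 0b1111100100110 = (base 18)16b0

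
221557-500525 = -278968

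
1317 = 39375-38058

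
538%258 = 22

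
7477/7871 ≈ 0.950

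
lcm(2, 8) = 8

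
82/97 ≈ 0.845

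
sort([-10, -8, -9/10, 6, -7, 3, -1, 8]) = [-10, -8, -7, -1, -9/10, 3, 6, 8]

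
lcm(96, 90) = 1440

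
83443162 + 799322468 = 882765630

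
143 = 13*11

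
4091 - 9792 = -5701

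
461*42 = 19362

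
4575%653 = 4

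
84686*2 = 169372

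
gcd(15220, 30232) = 4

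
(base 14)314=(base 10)606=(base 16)25e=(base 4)21132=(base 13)378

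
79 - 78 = 1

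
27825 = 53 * 525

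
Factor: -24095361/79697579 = -1 * 3^1 * 13^(-1) * 463^(-1) * 13241^(-1) * 8031787^1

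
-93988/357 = -263 - 97/357 ≈ -263.27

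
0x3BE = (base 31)US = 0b1110111110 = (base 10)958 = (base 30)11S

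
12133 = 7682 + 4451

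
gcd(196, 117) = 1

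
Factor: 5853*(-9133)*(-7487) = 3^1*1951^1*7487^1*9133^1 = 400220946663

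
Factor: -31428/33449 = -1*2^2*3^4*13^(-1)*31^(-1)*83^(-1)*97^1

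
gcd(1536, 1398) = 6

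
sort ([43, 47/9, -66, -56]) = [-66, -56, 47/9, 43]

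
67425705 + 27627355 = 95053060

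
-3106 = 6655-9761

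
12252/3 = 4084 = 4084.00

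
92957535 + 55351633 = 148309168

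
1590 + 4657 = 6247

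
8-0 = 8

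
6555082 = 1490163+5064919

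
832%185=92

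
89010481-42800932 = 46209549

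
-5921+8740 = 2819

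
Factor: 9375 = 3^1*5^5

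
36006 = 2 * 18003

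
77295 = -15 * (-5153)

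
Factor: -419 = -1 * 419^1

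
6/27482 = 3/13741 ≈ 0.000218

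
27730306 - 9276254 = 18454052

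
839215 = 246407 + 592808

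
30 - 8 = 22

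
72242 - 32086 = 40156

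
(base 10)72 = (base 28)2g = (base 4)1020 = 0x48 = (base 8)110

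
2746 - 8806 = -6060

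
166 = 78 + 88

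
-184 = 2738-2922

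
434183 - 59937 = 374246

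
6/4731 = 2/1577 ≈ 0.00127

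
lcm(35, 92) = 3220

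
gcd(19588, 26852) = 4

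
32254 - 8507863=-8475609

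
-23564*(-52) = 1225328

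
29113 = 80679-51566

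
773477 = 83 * 9319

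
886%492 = 394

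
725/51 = 14 + 11/51 ≈ 14.22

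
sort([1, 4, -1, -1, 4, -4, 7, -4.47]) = [-4.47, -4, -1, -1, 1, 4, 4, 7]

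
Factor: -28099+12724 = -1*3^1*5^3*41^1 = -15375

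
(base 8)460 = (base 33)97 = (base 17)10f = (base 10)304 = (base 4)10300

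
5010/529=9 + 249/529≈9.47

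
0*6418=0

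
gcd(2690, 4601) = 1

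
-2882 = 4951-7833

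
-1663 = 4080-5743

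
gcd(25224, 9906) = 6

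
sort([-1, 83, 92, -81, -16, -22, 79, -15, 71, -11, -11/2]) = [-81, -22, -16, -15, -11, -11/2, -1, 71, 79, 83, 92]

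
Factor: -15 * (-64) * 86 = 2^7 * 3^1 * 5^1 * 43^1 = 82560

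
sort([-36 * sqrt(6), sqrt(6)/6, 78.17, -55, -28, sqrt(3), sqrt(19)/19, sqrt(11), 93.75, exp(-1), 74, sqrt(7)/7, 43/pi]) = [-36 * sqrt(6), -55, -28, sqrt(19)/19, exp(-1), sqrt(7)/7, sqrt(6)/6, sqrt(3), sqrt(11), 43/pi, 74, 78.17, 93.75]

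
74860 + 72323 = 147183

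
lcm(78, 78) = 78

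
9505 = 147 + 9358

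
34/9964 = 17/4982 ≈ 0.00341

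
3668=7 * 524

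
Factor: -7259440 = -1*2^4*5^1*103^1*881^1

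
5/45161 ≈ 0.000111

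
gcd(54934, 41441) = 1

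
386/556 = 193/278≈0.694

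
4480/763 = 5+95/109≈5.87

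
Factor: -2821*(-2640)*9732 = 2^6*3^2*5^1*7^1*11^1*13^1*31^1*811^1 = 72478486080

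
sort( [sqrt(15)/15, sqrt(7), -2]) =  [-2, sqrt(15)/15, sqrt(7)]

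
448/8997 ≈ 0.0498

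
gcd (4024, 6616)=8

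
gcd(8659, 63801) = 1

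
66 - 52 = 14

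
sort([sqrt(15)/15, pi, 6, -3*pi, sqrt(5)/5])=[-3*pi, sqrt(15)/15, sqrt(5)/5, pi, 6]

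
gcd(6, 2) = 2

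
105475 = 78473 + 27002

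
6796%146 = 80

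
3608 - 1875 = 1733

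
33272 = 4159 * 8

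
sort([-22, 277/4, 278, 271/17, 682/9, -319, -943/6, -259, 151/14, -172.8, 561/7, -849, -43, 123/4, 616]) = [-849, -319, -259, -172.8, -943/6, -43, -22, 151/14, 271/17, 123/4, 277/4, 682/9, 561/7, 278, 616]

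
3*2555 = 7665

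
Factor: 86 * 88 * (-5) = -1 * 2^4 * 5^1 * 11^1 * 43^1 = -37840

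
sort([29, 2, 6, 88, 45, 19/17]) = [19/17, 2, 6, 29, 45, 88]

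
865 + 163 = 1028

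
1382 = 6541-5159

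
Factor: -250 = -1*2^1*5^3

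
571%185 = 16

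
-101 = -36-65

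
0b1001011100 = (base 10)604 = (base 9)741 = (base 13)376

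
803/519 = 1+284/519 ≈ 1.55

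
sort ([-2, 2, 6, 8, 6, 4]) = [-2, 2, 4, 6, 6, 8]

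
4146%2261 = 1885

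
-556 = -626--70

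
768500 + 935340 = 1703840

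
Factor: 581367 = 3^1*193789^1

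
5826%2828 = 170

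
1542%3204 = 1542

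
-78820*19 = -1497580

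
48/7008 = 1/146≈0.00685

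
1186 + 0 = 1186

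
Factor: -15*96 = -1*2^5*3^2*5^1 = -1440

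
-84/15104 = -21/3776 ≈ -0.00556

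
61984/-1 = -61984 = -61984.00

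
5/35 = 1/7 ≈ 0.143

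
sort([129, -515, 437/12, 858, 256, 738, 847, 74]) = [-515, 437/12, 74, 129, 256, 738, 847, 858]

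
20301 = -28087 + 48388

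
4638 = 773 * 6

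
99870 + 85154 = 185024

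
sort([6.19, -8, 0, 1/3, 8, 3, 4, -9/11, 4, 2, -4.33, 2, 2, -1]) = [-8, -4.33, -1, -9/11, 0, 1/3, 2, 2, 2, 3, 4, 4, 6.19, 8]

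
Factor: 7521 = 3^1*23^1*109^1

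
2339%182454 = 2339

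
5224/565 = 9 + 139/565 ≈ 9.25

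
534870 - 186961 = 347909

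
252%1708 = 252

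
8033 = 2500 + 5533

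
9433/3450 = 2 + 2533/3450 ≈ 2.73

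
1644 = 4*411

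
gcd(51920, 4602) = 118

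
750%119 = 36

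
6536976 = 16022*408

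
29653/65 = 2281/5 = 456.20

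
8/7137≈0.00112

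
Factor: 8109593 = 23^1*101^1*3491^1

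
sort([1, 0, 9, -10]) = [-10, 0, 1, 9]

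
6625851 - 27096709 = -20470858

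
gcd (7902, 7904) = 2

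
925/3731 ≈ 0.248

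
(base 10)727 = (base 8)1327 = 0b1011010111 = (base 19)205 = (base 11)601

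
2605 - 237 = 2368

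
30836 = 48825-17989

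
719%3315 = 719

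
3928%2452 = 1476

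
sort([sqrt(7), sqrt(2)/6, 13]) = [sqrt(2)/6, sqrt(7), 13]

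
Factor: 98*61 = 2^1*7^2*61^1 = 5978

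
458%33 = 29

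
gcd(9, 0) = 9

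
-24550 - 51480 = -76030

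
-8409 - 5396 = -13805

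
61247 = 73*839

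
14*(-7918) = -110852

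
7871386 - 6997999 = 873387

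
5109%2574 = 2535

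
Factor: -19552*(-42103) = 2^5*13^1*47^1*71^1*593^1 = 823197856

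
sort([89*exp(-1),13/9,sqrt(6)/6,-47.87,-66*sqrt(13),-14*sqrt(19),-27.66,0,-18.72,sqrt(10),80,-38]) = [-66*sqrt(13),-14*sqrt(19),-47.87,-38,-27.66,-18.72,0,sqrt(6)/6,13/9,sqrt(10),89*exp(-1),80]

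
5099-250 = 4849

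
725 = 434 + 291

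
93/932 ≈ 0.0998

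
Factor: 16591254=2^1*3^1*2765209^1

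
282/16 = 141/8 ≈ 17.63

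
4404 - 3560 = 844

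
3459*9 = 31131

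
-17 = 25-42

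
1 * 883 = 883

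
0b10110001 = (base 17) a7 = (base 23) 7g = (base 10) 177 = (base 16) b1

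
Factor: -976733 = -1*19^1*51407^1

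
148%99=49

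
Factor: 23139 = 3^3*857^1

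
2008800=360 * 5580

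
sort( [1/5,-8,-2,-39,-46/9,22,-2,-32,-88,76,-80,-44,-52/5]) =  [-88,-80,-44,-39,-32,-52/5,-8,-46/9,-2,-2,1/5,22,76]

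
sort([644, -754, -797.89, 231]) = [-797.89, -754, 231, 644]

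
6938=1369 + 5569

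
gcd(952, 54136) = 8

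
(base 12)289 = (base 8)611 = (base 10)393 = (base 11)328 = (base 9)476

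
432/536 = 54/67 ≈ 0.806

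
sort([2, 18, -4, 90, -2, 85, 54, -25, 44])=[-25, -4, -2, 2, 18, 44, 54, 85, 90]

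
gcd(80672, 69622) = 2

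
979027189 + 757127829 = 1736155018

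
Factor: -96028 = -1*2^2*24007^1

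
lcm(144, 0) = 0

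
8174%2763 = 2648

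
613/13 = 47 + 2/13 ≈ 47.15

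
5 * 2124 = 10620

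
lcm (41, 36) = 1476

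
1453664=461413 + 992251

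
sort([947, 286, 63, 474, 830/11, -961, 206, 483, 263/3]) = [-961, 63, 830/11, 263/3, 206, 286, 474, 483, 947]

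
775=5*155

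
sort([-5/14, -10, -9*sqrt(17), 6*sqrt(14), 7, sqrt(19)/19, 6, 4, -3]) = [-9*sqrt(17), -10, -3, -5/14, sqrt(19)/19, 4, 6, 7, 6*sqrt(14)]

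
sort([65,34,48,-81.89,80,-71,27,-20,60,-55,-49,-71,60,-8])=[-81.89,-71,-71,-55,-49,-20,-8,27,34,48,60,60,65,80]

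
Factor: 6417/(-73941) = -1*3^1*7^(-2)*23^1*31^1*503^(-1) = -2139/24647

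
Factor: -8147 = -1 * 8147^1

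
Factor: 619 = 619^1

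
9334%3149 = 3036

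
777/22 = 35 + 7/22 ≈ 35.32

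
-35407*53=-1876571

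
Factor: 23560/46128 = 2^(-1) * 3^(-1) * 5^1 * 19^1 * 31^(-1) = 95/186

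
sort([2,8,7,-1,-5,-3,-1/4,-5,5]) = [-5,-5,-3,-1,-1/4,2,5,7,8]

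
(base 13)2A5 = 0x1D9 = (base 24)JH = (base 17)1AE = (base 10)473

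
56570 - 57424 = -854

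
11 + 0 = 11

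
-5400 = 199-5599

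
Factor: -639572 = -1 * 2^2 * 127^1 * 1259^1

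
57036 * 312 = 17795232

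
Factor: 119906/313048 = 2^(-2) * 109^(-1) * 167^1 = 167/436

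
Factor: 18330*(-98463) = -1*2^1*3^2*5^1*13^1*23^1*47^1*1427^1 = -1804826790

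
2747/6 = 457 + 5/6 ≈ 457.83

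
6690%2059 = 513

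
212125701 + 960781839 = 1172907540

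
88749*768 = 68159232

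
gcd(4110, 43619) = 1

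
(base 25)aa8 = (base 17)158e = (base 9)8831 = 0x196c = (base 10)6508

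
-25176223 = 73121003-98297226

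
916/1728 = 229/432 ≈ 0.530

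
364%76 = 60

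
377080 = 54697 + 322383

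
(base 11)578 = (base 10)690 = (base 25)12f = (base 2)1010110010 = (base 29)nn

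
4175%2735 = 1440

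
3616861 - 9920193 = -6303332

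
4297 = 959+3338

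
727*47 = 34169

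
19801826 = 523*37862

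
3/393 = 1/131 ≈ 0.00763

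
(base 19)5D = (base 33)39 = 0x6C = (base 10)108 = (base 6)300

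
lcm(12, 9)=36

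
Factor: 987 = 3^1 * 7^1 * 47^1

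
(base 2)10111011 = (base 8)273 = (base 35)5c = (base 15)c7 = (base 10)187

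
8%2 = 0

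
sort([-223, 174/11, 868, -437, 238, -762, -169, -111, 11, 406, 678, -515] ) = [-762, -515, -437, -223, -169, -111, 11, 174/11, 238, 406, 678, 868] 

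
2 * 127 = 254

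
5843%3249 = 2594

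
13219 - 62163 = -48944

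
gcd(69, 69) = 69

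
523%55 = 28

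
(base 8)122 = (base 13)64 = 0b1010010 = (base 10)82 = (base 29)2o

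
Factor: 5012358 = 2^1*3^1*13^1*179^1*359^1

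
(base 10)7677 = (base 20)j3h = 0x1dfd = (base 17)199a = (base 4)1313331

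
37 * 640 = 23680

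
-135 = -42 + -93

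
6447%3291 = 3156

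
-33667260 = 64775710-98442970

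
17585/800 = 3517/160≈21.98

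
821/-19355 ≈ -0.0424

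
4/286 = 2/143 ≈ 0.0140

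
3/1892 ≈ 0.00159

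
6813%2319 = 2175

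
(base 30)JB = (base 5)4311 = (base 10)581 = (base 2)1001000101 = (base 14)2D7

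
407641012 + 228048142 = 635689154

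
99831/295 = 338 + 121/295 ≈ 338.41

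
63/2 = 31 + 1/2 = 31.50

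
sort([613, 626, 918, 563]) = [563, 613, 626, 918]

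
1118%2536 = 1118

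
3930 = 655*6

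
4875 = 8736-3861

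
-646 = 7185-7831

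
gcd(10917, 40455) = 9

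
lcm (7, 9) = 63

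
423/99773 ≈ 0.00424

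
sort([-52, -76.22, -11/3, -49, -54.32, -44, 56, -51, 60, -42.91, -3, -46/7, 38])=[-76.22, -54.32, -52, -51, -49, -44, -42.91, -46/7, -11/3, -3, 38, 56, 60]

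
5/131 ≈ 0.0382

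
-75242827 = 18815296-94058123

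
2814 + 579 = 3393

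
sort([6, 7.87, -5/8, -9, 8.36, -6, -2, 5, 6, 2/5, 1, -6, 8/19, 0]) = [-9, -6, -6, -2, -5/8, 0, 2/5, 8/19, 1, 5, 6, 6, 7.87, 8.36]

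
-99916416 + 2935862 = -96980554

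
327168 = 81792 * 4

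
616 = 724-108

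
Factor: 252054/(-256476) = -1*2^(-1)*3^1*19^1*29^(-1) = -57/58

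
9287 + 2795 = 12082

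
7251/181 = 40+11/181 ≈ 40.06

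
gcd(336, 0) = 336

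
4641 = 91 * 51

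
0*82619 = 0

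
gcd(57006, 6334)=6334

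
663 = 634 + 29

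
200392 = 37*5416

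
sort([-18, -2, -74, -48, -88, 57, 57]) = [-88, -74, -48, -18, -2, 57, 57]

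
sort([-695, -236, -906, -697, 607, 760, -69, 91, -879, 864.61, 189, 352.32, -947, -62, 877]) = [-947, -906, -879, -697, -695, -236, -69, -62, 91, 189, 352.32, 607, 760, 864.61, 877]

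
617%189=50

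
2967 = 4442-1475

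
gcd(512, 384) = 128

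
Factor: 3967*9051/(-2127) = -1*7^1*431^1*709^(-1)*3967^1 = -11968439/709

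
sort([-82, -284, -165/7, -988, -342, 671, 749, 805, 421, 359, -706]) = [-988, -706, -342, -284, -82, -165/7, 359, 421, 671, 749, 805]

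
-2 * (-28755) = 57510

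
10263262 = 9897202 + 366060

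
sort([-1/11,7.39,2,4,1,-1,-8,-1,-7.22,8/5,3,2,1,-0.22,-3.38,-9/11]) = [-8,-7.22,-3.38,-1,-1,-9/11,-0.22,-1/11,1,1,8/5,2,2,3,4,7.39]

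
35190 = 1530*23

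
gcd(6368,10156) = 4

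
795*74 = 58830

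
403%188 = 27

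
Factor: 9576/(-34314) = -1*2^2*3^1*43^(-1) = -12/43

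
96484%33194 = 30096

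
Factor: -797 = -1*797^1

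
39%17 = 5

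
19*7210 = 136990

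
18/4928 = 9/2464≈0.00365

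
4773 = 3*1591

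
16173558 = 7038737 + 9134821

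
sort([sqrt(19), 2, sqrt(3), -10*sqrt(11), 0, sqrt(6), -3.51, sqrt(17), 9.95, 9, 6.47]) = [-10*sqrt(11), -3.51, 0, sqrt(3), 2, sqrt(6), sqrt(17), sqrt(19), 6.47, 9, 9.95]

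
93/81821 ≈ 0.00114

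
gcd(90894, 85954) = 2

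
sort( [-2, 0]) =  [-2, 0]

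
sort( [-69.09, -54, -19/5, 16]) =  [-69.09, -54, -19/5, 16]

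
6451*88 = 567688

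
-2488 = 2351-4839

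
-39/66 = -13/22 ≈ -0.591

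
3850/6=1925/3≈641.67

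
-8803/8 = -1100 - 3/8≈-1100.38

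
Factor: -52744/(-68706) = 2^2 * 3^(-2) * 11^(-1) * 19^1 = 76/99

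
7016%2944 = 1128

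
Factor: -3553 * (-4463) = 11^1 * 17^1 * 19^1 * 4463^1 = 15857039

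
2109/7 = 301 + 2/7 ≈ 301.29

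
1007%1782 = 1007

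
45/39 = 1 + 2/13 ≈ 1.15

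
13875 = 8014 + 5861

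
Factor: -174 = -1*2^1*3^1*29^1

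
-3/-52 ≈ 0.0577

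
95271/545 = 174 + 441/545 ≈ 174.81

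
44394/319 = 139 + 53/319 ≈ 139.17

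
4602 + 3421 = 8023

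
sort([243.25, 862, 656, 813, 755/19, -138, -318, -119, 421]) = [-318, -138, -119, 755/19, 243.25, 421, 656, 813, 862]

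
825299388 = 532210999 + 293088389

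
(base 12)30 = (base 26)1a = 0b100100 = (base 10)36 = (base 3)1100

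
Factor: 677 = 677^1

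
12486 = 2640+9846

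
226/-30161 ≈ -0.00749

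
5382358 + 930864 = 6313222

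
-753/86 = -8-65/86 ≈ -8.76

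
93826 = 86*1091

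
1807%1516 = 291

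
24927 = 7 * 3561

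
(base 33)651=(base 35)5gf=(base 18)12c4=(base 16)1a2c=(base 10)6700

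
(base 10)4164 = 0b1000001000100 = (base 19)ba3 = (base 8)10104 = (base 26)644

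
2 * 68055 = 136110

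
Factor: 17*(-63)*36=-1*2^2*3^4*7^1*17^1=-38556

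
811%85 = 46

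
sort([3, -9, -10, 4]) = [-10, -9, 3, 4]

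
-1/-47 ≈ 0.0213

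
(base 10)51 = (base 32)1j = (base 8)63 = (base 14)39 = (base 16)33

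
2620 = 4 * 655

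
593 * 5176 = 3069368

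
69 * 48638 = 3356022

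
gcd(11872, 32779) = 1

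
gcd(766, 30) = 2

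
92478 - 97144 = -4666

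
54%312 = 54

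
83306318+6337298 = 89643616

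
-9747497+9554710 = -192787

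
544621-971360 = -426739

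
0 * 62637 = 0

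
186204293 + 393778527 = 579982820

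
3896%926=192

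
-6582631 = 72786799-79369430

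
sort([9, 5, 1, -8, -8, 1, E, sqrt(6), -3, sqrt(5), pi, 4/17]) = [-8, -8, -3, 4/17, 1, 1, sqrt(5), sqrt(6), E, pi, 5, 9]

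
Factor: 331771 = 11^1 * 30161^1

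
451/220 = 41/20 = 2.05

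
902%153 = 137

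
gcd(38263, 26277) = 461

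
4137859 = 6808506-2670647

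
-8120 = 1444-9564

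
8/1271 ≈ 0.00629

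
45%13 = 6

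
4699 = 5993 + -1294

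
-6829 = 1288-8117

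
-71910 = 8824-80734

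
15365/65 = 236 + 5/13 ≈ 236.38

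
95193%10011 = 5094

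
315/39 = 8 + 1/13 ≈ 8.08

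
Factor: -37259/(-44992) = 2^(-6) * 53^1 = 53/64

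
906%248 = 162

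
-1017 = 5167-6184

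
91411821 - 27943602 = 63468219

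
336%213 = 123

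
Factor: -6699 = -1*3^1*7^1*11^1*29^1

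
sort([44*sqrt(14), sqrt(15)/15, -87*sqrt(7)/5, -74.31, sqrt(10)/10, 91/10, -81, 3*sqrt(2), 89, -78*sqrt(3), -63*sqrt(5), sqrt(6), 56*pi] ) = [-63*sqrt(5), -78*sqrt(3), -81, -74.31, -87*sqrt(7)/5, sqrt(15)/15, sqrt(10)/10, sqrt(6), 3*sqrt(2), 91/10, 89, 44*sqrt(14), 56*pi] 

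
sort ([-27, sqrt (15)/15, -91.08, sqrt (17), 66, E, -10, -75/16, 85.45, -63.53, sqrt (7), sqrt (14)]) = [-91.08, -63.53, -27, -10, -75/16, sqrt (15)/15, sqrt (7), E, sqrt (14), sqrt (17), 66, 85.45]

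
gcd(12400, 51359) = 1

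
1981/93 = 21 + 28/93 ≈ 21.30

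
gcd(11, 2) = 1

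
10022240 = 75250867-65228627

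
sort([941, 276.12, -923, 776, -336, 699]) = [-923, -336, 276.12, 699, 776, 941]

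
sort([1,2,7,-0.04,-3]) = [-3,-0.04,1,2,7]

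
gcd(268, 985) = 1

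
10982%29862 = 10982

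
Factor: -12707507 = -1 * 12707507^1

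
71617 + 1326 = 72943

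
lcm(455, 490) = 6370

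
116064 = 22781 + 93283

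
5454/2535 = 1818/845 ≈ 2.15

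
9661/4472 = 2 + 717/4472 ≈ 2.16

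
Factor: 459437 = 11^2*3797^1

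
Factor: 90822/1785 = 2^1*5^(-1)*7^(-1)*17^(-1)*15137^1 = 30274/595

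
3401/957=3+530/957 ≈ 3.55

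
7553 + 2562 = 10115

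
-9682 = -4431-5251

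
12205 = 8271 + 3934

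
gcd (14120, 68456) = 8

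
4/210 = 2/105 ≈ 0.0190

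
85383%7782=7563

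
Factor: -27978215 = -1 * 5^1 * 5595643^1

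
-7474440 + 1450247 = -6024193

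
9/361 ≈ 0.0249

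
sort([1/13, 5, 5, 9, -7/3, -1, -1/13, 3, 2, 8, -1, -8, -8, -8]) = [-8, -8, -8, -7/3, -1, -1, -1/13, 1/13, 2, 3, 5, 5, 8, 9]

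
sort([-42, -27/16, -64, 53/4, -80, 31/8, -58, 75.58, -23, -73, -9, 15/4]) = [-80, -73, -64, -58, -42, -23, -9, -27/16, 15/4, 31/8, 53/4, 75.58]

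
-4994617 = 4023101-9017718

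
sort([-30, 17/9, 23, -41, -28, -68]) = [-68, -41, -30, -28, 17/9, 23]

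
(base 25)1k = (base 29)1g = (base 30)1f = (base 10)45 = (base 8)55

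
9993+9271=19264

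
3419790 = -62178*(-55)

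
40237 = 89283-49046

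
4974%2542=2432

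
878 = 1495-617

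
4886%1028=774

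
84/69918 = 14/11653 ≈ 0.00120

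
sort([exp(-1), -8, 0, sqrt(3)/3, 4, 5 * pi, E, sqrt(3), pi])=[-8, 0, exp(-1), sqrt(3)/3, sqrt(3), E, pi, 4, 5 * pi]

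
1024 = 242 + 782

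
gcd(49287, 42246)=7041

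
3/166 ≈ 0.0181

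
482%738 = 482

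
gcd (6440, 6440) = 6440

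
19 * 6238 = 118522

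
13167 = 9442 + 3725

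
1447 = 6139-4692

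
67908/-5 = -13581 - 3/5 = -13581.60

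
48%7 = 6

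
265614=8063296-7797682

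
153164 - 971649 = -818485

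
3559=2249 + 1310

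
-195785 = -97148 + -98637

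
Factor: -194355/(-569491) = 3^2*5^1*7^1*13^(-1)*71^(-1) = 315/923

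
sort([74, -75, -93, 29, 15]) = [-93, -75, 15, 29, 74]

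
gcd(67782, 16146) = 78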